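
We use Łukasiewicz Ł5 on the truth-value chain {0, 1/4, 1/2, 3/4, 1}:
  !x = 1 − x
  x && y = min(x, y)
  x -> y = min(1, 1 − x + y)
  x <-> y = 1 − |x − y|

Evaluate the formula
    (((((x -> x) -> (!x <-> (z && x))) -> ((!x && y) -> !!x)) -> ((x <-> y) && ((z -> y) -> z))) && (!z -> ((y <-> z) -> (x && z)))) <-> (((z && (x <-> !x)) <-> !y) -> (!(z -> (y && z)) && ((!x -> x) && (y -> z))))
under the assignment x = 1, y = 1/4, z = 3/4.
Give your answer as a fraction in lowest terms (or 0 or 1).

x -> x = 1 -> 1 = 1
!x = !1 = 0
z && x = 3/4 && 1 = 3/4
!x <-> (z && x) = 0 <-> 3/4 = 1/4
(x -> x) -> (!x <-> (z && x)) = 1 -> 1/4 = 1/4
!x = !1 = 0
!x && y = 0 && 1/4 = 0
!x = !1 = 0
!!x = !0 = 1
(!x && y) -> !!x = 0 -> 1 = 1
((x -> x) -> (!x <-> (z && x))) -> ((!x && y) -> !!x) = 1/4 -> 1 = 1
x <-> y = 1 <-> 1/4 = 1/4
z -> y = 3/4 -> 1/4 = 1/2
(z -> y) -> z = 1/2 -> 3/4 = 1
(x <-> y) && ((z -> y) -> z) = 1/4 && 1 = 1/4
(((x -> x) -> (!x <-> (z && x))) -> ((!x && y) -> !!x)) -> ((x <-> y) && ((z -> y) -> z)) = 1 -> 1/4 = 1/4
!z = !3/4 = 1/4
y <-> z = 1/4 <-> 3/4 = 1/2
x && z = 1 && 3/4 = 3/4
(y <-> z) -> (x && z) = 1/2 -> 3/4 = 1
!z -> ((y <-> z) -> (x && z)) = 1/4 -> 1 = 1
((((x -> x) -> (!x <-> (z && x))) -> ((!x && y) -> !!x)) -> ((x <-> y) && ((z -> y) -> z))) && (!z -> ((y <-> z) -> (x && z))) = 1/4 && 1 = 1/4
!x = !1 = 0
x <-> !x = 1 <-> 0 = 0
z && (x <-> !x) = 3/4 && 0 = 0
!y = !1/4 = 3/4
(z && (x <-> !x)) <-> !y = 0 <-> 3/4 = 1/4
y && z = 1/4 && 3/4 = 1/4
z -> (y && z) = 3/4 -> 1/4 = 1/2
!(z -> (y && z)) = !1/2 = 1/2
!x = !1 = 0
!x -> x = 0 -> 1 = 1
y -> z = 1/4 -> 3/4 = 1
(!x -> x) && (y -> z) = 1 && 1 = 1
!(z -> (y && z)) && ((!x -> x) && (y -> z)) = 1/2 && 1 = 1/2
((z && (x <-> !x)) <-> !y) -> (!(z -> (y && z)) && ((!x -> x) && (y -> z))) = 1/4 -> 1/2 = 1
(((((x -> x) -> (!x <-> (z && x))) -> ((!x && y) -> !!x)) -> ((x <-> y) && ((z -> y) -> z))) && (!z -> ((y <-> z) -> (x && z)))) <-> (((z && (x <-> !x)) <-> !y) -> (!(z -> (y && z)) && ((!x -> x) && (y -> z)))) = 1/4 <-> 1 = 1/4

1/4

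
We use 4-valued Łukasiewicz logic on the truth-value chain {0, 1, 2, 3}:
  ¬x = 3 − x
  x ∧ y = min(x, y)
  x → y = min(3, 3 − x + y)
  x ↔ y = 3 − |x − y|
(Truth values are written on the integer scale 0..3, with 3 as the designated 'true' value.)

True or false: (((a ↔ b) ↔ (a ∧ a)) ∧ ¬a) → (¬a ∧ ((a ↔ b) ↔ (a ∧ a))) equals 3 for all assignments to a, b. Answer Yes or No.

Yes

a = 0, b = 0 ↦ 3
a = 0, b = 1 ↦ 3
a = 0, b = 2 ↦ 3
a = 0, b = 3 ↦ 3
a = 1, b = 0 ↦ 3
a = 1, b = 1 ↦ 3
a = 1, b = 2 ↦ 3
a = 1, b = 3 ↦ 3
a = 2, b = 0 ↦ 3
a = 2, b = 1 ↦ 3
a = 2, b = 2 ↦ 3
a = 2, b = 3 ↦ 3
a = 3, b = 0 ↦ 3
a = 3, b = 1 ↦ 3
a = 3, b = 2 ↦ 3
a = 3, b = 3 ↦ 3
Every assignment gives a value ≥ 3.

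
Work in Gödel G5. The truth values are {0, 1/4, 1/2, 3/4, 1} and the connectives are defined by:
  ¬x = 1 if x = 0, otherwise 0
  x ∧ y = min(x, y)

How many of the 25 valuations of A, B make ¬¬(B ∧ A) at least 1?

value 1: 16 assignments (counts)
value 0: 9 assignments
So 16 of the 25 assignments meet the threshold.

16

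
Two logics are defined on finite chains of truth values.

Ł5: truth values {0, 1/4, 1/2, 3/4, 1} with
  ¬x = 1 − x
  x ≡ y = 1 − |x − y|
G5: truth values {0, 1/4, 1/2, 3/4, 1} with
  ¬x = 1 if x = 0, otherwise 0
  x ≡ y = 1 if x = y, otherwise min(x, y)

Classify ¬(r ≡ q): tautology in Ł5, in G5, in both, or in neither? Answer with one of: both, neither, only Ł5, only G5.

neither

In Ł5: at q = 0, r = 0 the value is 0 — not a tautology.
In G5: at q = 0, r = 0 the value is 0 — not a tautology.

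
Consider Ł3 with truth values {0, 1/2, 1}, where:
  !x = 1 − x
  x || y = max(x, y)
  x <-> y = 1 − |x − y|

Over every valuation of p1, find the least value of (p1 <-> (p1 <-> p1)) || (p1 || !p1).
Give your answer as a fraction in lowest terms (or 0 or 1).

Take p1 = 1/2:
p1 <-> p1 = 1/2 <-> 1/2 = 1
p1 <-> (p1 <-> p1) = 1/2 <-> 1 = 1/2
!p1 = !1/2 = 1/2
p1 || !p1 = 1/2 || 1/2 = 1/2
(p1 <-> (p1 <-> p1)) || (p1 || !p1) = 1/2 || 1/2 = 1/2
No assignment yields a value below 1/2, so this is the minimum.

1/2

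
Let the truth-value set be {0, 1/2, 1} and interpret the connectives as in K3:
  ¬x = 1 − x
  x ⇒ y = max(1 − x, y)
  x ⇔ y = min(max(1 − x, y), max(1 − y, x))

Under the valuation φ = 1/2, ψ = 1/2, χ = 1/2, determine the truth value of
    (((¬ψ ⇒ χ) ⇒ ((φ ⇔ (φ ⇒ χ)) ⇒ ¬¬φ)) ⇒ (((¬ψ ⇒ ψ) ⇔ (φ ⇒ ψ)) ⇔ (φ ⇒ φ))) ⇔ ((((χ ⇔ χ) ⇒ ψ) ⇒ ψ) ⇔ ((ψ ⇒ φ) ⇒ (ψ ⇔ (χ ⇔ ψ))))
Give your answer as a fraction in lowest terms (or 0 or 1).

¬ψ = ¬1/2 = 1/2
¬ψ ⇒ χ = 1/2 ⇒ 1/2 = 1/2
φ ⇒ χ = 1/2 ⇒ 1/2 = 1/2
φ ⇔ (φ ⇒ χ) = 1/2 ⇔ 1/2 = 1/2
¬φ = ¬1/2 = 1/2
¬¬φ = ¬1/2 = 1/2
(φ ⇔ (φ ⇒ χ)) ⇒ ¬¬φ = 1/2 ⇒ 1/2 = 1/2
(¬ψ ⇒ χ) ⇒ ((φ ⇔ (φ ⇒ χ)) ⇒ ¬¬φ) = 1/2 ⇒ 1/2 = 1/2
¬ψ = ¬1/2 = 1/2
¬ψ ⇒ ψ = 1/2 ⇒ 1/2 = 1/2
φ ⇒ ψ = 1/2 ⇒ 1/2 = 1/2
(¬ψ ⇒ ψ) ⇔ (φ ⇒ ψ) = 1/2 ⇔ 1/2 = 1/2
φ ⇒ φ = 1/2 ⇒ 1/2 = 1/2
((¬ψ ⇒ ψ) ⇔ (φ ⇒ ψ)) ⇔ (φ ⇒ φ) = 1/2 ⇔ 1/2 = 1/2
((¬ψ ⇒ χ) ⇒ ((φ ⇔ (φ ⇒ χ)) ⇒ ¬¬φ)) ⇒ (((¬ψ ⇒ ψ) ⇔ (φ ⇒ ψ)) ⇔ (φ ⇒ φ)) = 1/2 ⇒ 1/2 = 1/2
χ ⇔ χ = 1/2 ⇔ 1/2 = 1/2
(χ ⇔ χ) ⇒ ψ = 1/2 ⇒ 1/2 = 1/2
((χ ⇔ χ) ⇒ ψ) ⇒ ψ = 1/2 ⇒ 1/2 = 1/2
ψ ⇒ φ = 1/2 ⇒ 1/2 = 1/2
χ ⇔ ψ = 1/2 ⇔ 1/2 = 1/2
ψ ⇔ (χ ⇔ ψ) = 1/2 ⇔ 1/2 = 1/2
(ψ ⇒ φ) ⇒ (ψ ⇔ (χ ⇔ ψ)) = 1/2 ⇒ 1/2 = 1/2
(((χ ⇔ χ) ⇒ ψ) ⇒ ψ) ⇔ ((ψ ⇒ φ) ⇒ (ψ ⇔ (χ ⇔ ψ))) = 1/2 ⇔ 1/2 = 1/2
(((¬ψ ⇒ χ) ⇒ ((φ ⇔ (φ ⇒ χ)) ⇒ ¬¬φ)) ⇒ (((¬ψ ⇒ ψ) ⇔ (φ ⇒ ψ)) ⇔ (φ ⇒ φ))) ⇔ ((((χ ⇔ χ) ⇒ ψ) ⇒ ψ) ⇔ ((ψ ⇒ φ) ⇒ (ψ ⇔ (χ ⇔ ψ)))) = 1/2 ⇔ 1/2 = 1/2

1/2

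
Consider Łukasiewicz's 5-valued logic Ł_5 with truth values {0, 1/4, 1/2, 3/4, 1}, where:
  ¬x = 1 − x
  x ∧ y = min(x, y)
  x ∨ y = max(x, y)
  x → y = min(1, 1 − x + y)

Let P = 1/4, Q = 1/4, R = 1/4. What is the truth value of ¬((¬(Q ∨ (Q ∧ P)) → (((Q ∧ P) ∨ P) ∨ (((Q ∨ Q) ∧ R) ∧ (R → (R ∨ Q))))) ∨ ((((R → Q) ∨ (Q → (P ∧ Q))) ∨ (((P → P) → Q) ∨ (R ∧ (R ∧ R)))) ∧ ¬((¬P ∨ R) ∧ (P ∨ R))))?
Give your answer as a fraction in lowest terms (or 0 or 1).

1/4

Q ∧ P = 1/4 ∧ 1/4 = 1/4
Q ∨ (Q ∧ P) = 1/4 ∨ 1/4 = 1/4
¬(Q ∨ (Q ∧ P)) = ¬1/4 = 3/4
Q ∧ P = 1/4 ∧ 1/4 = 1/4
(Q ∧ P) ∨ P = 1/4 ∨ 1/4 = 1/4
Q ∨ Q = 1/4 ∨ 1/4 = 1/4
(Q ∨ Q) ∧ R = 1/4 ∧ 1/4 = 1/4
R ∨ Q = 1/4 ∨ 1/4 = 1/4
R → (R ∨ Q) = 1/4 → 1/4 = 1
((Q ∨ Q) ∧ R) ∧ (R → (R ∨ Q)) = 1/4 ∧ 1 = 1/4
((Q ∧ P) ∨ P) ∨ (((Q ∨ Q) ∧ R) ∧ (R → (R ∨ Q))) = 1/4 ∨ 1/4 = 1/4
¬(Q ∨ (Q ∧ P)) → (((Q ∧ P) ∨ P) ∨ (((Q ∨ Q) ∧ R) ∧ (R → (R ∨ Q)))) = 3/4 → 1/4 = 1/2
R → Q = 1/4 → 1/4 = 1
P ∧ Q = 1/4 ∧ 1/4 = 1/4
Q → (P ∧ Q) = 1/4 → 1/4 = 1
(R → Q) ∨ (Q → (P ∧ Q)) = 1 ∨ 1 = 1
P → P = 1/4 → 1/4 = 1
(P → P) → Q = 1 → 1/4 = 1/4
R ∧ R = 1/4 ∧ 1/4 = 1/4
R ∧ (R ∧ R) = 1/4 ∧ 1/4 = 1/4
((P → P) → Q) ∨ (R ∧ (R ∧ R)) = 1/4 ∨ 1/4 = 1/4
((R → Q) ∨ (Q → (P ∧ Q))) ∨ (((P → P) → Q) ∨ (R ∧ (R ∧ R))) = 1 ∨ 1/4 = 1
¬P = ¬1/4 = 3/4
¬P ∨ R = 3/4 ∨ 1/4 = 3/4
P ∨ R = 1/4 ∨ 1/4 = 1/4
(¬P ∨ R) ∧ (P ∨ R) = 3/4 ∧ 1/4 = 1/4
¬((¬P ∨ R) ∧ (P ∨ R)) = ¬1/4 = 3/4
(((R → Q) ∨ (Q → (P ∧ Q))) ∨ (((P → P) → Q) ∨ (R ∧ (R ∧ R)))) ∧ ¬((¬P ∨ R) ∧ (P ∨ R)) = 1 ∧ 3/4 = 3/4
(¬(Q ∨ (Q ∧ P)) → (((Q ∧ P) ∨ P) ∨ (((Q ∨ Q) ∧ R) ∧ (R → (R ∨ Q))))) ∨ ((((R → Q) ∨ (Q → (P ∧ Q))) ∨ (((P → P) → Q) ∨ (R ∧ (R ∧ R)))) ∧ ¬((¬P ∨ R) ∧ (P ∨ R))) = 1/2 ∨ 3/4 = 3/4
¬((¬(Q ∨ (Q ∧ P)) → (((Q ∧ P) ∨ P) ∨ (((Q ∨ Q) ∧ R) ∧ (R → (R ∨ Q))))) ∨ ((((R → Q) ∨ (Q → (P ∧ Q))) ∨ (((P → P) → Q) ∨ (R ∧ (R ∧ R)))) ∧ ¬((¬P ∨ R) ∧ (P ∨ R)))) = ¬3/4 = 1/4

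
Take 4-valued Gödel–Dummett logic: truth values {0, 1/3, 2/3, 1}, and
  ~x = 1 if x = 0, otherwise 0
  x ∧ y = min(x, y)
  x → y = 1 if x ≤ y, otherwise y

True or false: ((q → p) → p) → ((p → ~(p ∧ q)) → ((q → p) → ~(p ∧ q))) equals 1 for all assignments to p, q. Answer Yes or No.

Yes

p = 0, q = 0 ↦ 1
p = 0, q = 1/3 ↦ 1
p = 0, q = 2/3 ↦ 1
p = 0, q = 1 ↦ 1
p = 1/3, q = 0 ↦ 1
p = 1/3, q = 1/3 ↦ 1
p = 1/3, q = 2/3 ↦ 1
p = 1/3, q = 1 ↦ 1
p = 2/3, q = 0 ↦ 1
p = 2/3, q = 1/3 ↦ 1
p = 2/3, q = 2/3 ↦ 1
p = 2/3, q = 1 ↦ 1
p = 1, q = 0 ↦ 1
p = 1, q = 1/3 ↦ 1
p = 1, q = 2/3 ↦ 1
p = 1, q = 1 ↦ 1
Every assignment gives a value ≥ 1.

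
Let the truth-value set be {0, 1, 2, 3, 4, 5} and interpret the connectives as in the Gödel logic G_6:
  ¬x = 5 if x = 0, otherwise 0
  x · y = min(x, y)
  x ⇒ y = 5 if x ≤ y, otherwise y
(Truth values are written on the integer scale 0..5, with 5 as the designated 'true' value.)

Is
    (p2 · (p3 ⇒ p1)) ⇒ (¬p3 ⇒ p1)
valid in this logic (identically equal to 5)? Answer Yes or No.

Counterexample: take p1 = 0, p2 = 1, p3 = 0.
p3 ⇒ p1 = 0 ⇒ 0 = 5
p2 · (p3 ⇒ p1) = 1 · 5 = 1
¬p3 = ¬0 = 5
¬p3 ⇒ p1 = 5 ⇒ 0 = 0
(p2 · (p3 ⇒ p1)) ⇒ (¬p3 ⇒ p1) = 1 ⇒ 0 = 0
This gives 0 ≠ 5.

No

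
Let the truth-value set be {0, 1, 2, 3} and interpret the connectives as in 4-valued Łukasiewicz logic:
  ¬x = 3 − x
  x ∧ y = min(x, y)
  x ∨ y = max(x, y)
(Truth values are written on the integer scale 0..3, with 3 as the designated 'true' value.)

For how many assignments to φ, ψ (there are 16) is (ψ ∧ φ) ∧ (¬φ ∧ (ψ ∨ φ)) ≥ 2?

0

φ = 0, ψ = 0 ↦ 0  <
φ = 0, ψ = 1 ↦ 0  <
φ = 0, ψ = 2 ↦ 0  <
φ = 0, ψ = 3 ↦ 0  <
φ = 1, ψ = 0 ↦ 0  <
φ = 1, ψ = 1 ↦ 1  <
φ = 1, ψ = 2 ↦ 1  <
φ = 1, ψ = 3 ↦ 1  <
φ = 2, ψ = 0 ↦ 0  <
φ = 2, ψ = 1 ↦ 1  <
φ = 2, ψ = 2 ↦ 1  <
φ = 2, ψ = 3 ↦ 1  <
φ = 3, ψ = 0 ↦ 0  <
φ = 3, ψ = 1 ↦ 0  <
φ = 3, ψ = 2 ↦ 0  <
φ = 3, ψ = 3 ↦ 0  <
So 0 of the 16 assignments meet the threshold.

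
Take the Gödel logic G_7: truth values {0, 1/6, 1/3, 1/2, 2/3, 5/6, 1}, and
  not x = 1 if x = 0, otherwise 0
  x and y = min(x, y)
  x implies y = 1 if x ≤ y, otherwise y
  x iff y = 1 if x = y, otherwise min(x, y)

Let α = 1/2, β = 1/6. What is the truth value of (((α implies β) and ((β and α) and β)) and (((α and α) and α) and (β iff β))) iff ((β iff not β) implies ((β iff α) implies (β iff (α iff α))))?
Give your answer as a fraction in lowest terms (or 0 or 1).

1/6

α implies β = 1/2 implies 1/6 = 1/6
β and α = 1/6 and 1/2 = 1/6
(β and α) and β = 1/6 and 1/6 = 1/6
(α implies β) and ((β and α) and β) = 1/6 and 1/6 = 1/6
α and α = 1/2 and 1/2 = 1/2
(α and α) and α = 1/2 and 1/2 = 1/2
β iff β = 1/6 iff 1/6 = 1
((α and α) and α) and (β iff β) = 1/2 and 1 = 1/2
((α implies β) and ((β and α) and β)) and (((α and α) and α) and (β iff β)) = 1/6 and 1/2 = 1/6
not β = not 1/6 = 0
β iff not β = 1/6 iff 0 = 0
β iff α = 1/6 iff 1/2 = 1/6
α iff α = 1/2 iff 1/2 = 1
β iff (α iff α) = 1/6 iff 1 = 1/6
(β iff α) implies (β iff (α iff α)) = 1/6 implies 1/6 = 1
(β iff not β) implies ((β iff α) implies (β iff (α iff α))) = 0 implies 1 = 1
(((α implies β) and ((β and α) and β)) and (((α and α) and α) and (β iff β))) iff ((β iff not β) implies ((β iff α) implies (β iff (α iff α)))) = 1/6 iff 1 = 1/6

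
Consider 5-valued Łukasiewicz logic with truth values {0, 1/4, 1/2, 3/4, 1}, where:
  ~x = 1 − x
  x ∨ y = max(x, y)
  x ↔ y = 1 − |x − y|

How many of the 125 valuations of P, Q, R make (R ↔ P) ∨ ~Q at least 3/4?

value 1: 45 assignments (counts)
value 3/4: 44 assignments (counts)
value 1/2: 24 assignments
value 1/4: 10 assignments
value 0: 2 assignments
So 89 of the 125 assignments meet the threshold.

89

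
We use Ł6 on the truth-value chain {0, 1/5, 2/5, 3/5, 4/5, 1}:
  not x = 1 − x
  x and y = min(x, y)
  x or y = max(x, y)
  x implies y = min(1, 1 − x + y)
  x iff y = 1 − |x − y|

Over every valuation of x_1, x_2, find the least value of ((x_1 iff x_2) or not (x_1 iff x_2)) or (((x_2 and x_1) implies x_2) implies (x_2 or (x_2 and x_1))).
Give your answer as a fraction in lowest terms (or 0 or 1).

3/5

Take x_1 = 0, x_2 = 2/5:
x_1 iff x_2 = 0 iff 2/5 = 3/5
x_1 iff x_2 = 0 iff 2/5 = 3/5
not (x_1 iff x_2) = not 3/5 = 2/5
(x_1 iff x_2) or not (x_1 iff x_2) = 3/5 or 2/5 = 3/5
x_2 and x_1 = 2/5 and 0 = 0
(x_2 and x_1) implies x_2 = 0 implies 2/5 = 1
x_2 and x_1 = 2/5 and 0 = 0
x_2 or (x_2 and x_1) = 2/5 or 0 = 2/5
((x_2 and x_1) implies x_2) implies (x_2 or (x_2 and x_1)) = 1 implies 2/5 = 2/5
((x_1 iff x_2) or not (x_1 iff x_2)) or (((x_2 and x_1) implies x_2) implies (x_2 or (x_2 and x_1))) = 3/5 or 2/5 = 3/5
No assignment yields a value below 3/5, so this is the minimum.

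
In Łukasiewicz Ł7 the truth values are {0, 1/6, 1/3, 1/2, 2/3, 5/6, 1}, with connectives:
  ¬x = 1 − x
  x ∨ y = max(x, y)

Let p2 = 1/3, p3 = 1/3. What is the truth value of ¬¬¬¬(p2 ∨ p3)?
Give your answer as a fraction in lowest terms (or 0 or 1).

1/3

p2 ∨ p3 = 1/3 ∨ 1/3 = 1/3
¬(p2 ∨ p3) = ¬1/3 = 2/3
¬¬(p2 ∨ p3) = ¬2/3 = 1/3
¬¬¬(p2 ∨ p3) = ¬1/3 = 2/3
¬¬¬¬(p2 ∨ p3) = ¬2/3 = 1/3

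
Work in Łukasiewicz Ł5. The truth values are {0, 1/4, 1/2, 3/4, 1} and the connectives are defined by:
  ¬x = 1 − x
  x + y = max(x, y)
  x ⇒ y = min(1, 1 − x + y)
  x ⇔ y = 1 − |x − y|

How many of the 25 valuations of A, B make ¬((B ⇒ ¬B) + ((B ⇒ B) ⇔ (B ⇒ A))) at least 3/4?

2

value 1: 1 assignment (counts)
value 3/4: 1 assignment (counts)
value 1/2: 3 assignments
value 1/4: 2 assignments
value 0: 18 assignments
So 2 of the 25 assignments meet the threshold.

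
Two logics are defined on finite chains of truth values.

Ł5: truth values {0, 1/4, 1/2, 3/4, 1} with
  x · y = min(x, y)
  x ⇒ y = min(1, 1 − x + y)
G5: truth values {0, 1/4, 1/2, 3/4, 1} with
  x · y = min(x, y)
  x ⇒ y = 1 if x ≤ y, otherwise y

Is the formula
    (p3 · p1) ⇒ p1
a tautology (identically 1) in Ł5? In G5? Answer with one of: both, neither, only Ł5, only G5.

both

In Ł5: every assignment gives 1 — tautology.
In G5: every assignment gives 1 — tautology.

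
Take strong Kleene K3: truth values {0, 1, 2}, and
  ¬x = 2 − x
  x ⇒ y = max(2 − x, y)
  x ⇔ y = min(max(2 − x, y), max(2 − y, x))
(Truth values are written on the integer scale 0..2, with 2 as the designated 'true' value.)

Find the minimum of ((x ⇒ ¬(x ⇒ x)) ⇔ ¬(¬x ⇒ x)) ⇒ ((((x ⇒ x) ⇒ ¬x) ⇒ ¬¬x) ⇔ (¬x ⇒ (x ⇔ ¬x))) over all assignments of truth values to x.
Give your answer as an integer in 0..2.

1

Take x = 1:
x ⇒ x = 1 ⇒ 1 = 1
¬(x ⇒ x) = ¬1 = 1
x ⇒ ¬(x ⇒ x) = 1 ⇒ 1 = 1
¬x = ¬1 = 1
¬x ⇒ x = 1 ⇒ 1 = 1
¬(¬x ⇒ x) = ¬1 = 1
(x ⇒ ¬(x ⇒ x)) ⇔ ¬(¬x ⇒ x) = 1 ⇔ 1 = 1
x ⇒ x = 1 ⇒ 1 = 1
¬x = ¬1 = 1
(x ⇒ x) ⇒ ¬x = 1 ⇒ 1 = 1
¬x = ¬1 = 1
¬¬x = ¬1 = 1
((x ⇒ x) ⇒ ¬x) ⇒ ¬¬x = 1 ⇒ 1 = 1
¬x = ¬1 = 1
¬x = ¬1 = 1
x ⇔ ¬x = 1 ⇔ 1 = 1
¬x ⇒ (x ⇔ ¬x) = 1 ⇒ 1 = 1
(((x ⇒ x) ⇒ ¬x) ⇒ ¬¬x) ⇔ (¬x ⇒ (x ⇔ ¬x)) = 1 ⇔ 1 = 1
((x ⇒ ¬(x ⇒ x)) ⇔ ¬(¬x ⇒ x)) ⇒ ((((x ⇒ x) ⇒ ¬x) ⇒ ¬¬x) ⇔ (¬x ⇒ (x ⇔ ¬x))) = 1 ⇒ 1 = 1
No assignment yields a value below 1, so this is the minimum.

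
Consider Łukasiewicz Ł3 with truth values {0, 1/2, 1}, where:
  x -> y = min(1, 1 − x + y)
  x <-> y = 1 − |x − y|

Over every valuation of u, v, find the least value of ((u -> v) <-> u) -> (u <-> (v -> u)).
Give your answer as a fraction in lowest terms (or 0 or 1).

1/2

Take u = 1/2, v = 0:
u -> v = 1/2 -> 0 = 1/2
(u -> v) <-> u = 1/2 <-> 1/2 = 1
v -> u = 0 -> 1/2 = 1
u <-> (v -> u) = 1/2 <-> 1 = 1/2
((u -> v) <-> u) -> (u <-> (v -> u)) = 1 -> 1/2 = 1/2
No assignment yields a value below 1/2, so this is the minimum.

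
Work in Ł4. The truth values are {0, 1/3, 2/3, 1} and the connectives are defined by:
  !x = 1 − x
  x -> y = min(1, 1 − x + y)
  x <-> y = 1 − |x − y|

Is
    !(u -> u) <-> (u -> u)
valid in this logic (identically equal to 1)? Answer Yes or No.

No

Counterexample: take u = 0.
u -> u = 0 -> 0 = 1
!(u -> u) = !1 = 0
u -> u = 0 -> 0 = 1
!(u -> u) <-> (u -> u) = 0 <-> 1 = 0
This gives 0 ≠ 1.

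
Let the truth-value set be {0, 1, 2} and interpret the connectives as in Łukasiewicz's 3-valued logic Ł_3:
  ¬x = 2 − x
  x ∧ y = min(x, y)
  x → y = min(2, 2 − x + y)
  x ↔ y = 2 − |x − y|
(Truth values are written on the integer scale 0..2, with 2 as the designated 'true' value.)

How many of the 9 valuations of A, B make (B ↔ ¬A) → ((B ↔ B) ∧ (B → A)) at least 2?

8

A = 0, B = 0 ↦ 2  ≥
A = 0, B = 1 ↦ 2  ≥
A = 0, B = 2 ↦ 0  <
A = 1, B = 0 ↦ 2  ≥
A = 1, B = 1 ↦ 2  ≥
A = 1, B = 2 ↦ 2  ≥
A = 2, B = 0 ↦ 2  ≥
A = 2, B = 1 ↦ 2  ≥
A = 2, B = 2 ↦ 2  ≥
So 8 of the 9 assignments meet the threshold.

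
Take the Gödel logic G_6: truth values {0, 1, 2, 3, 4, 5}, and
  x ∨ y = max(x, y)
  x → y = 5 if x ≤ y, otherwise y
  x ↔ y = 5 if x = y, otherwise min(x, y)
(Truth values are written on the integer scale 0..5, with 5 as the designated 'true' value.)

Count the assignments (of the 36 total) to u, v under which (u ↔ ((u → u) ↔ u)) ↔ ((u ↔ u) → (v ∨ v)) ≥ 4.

value 5: 6 assignments (counts)
value 4: 6 assignments (counts)
value 3: 6 assignments
value 2: 6 assignments
value 1: 6 assignments
value 0: 6 assignments
So 12 of the 36 assignments meet the threshold.

12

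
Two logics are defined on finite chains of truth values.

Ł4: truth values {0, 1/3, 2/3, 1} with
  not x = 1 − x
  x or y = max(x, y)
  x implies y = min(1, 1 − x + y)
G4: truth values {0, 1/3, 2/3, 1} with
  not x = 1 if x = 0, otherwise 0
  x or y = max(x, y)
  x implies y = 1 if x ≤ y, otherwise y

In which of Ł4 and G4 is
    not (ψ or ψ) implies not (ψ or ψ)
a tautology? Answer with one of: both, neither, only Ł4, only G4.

both

In Ł4: every assignment gives 1 — tautology.
In G4: every assignment gives 1 — tautology.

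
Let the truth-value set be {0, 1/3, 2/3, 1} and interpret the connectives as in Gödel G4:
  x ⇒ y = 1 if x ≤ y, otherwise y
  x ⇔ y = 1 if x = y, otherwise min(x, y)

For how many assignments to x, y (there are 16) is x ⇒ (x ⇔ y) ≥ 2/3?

x = 0, y = 0 ↦ 1  ≥
x = 0, y = 1/3 ↦ 1  ≥
x = 0, y = 2/3 ↦ 1  ≥
x = 0, y = 1 ↦ 1  ≥
x = 1/3, y = 0 ↦ 0  <
x = 1/3, y = 1/3 ↦ 1  ≥
x = 1/3, y = 2/3 ↦ 1  ≥
x = 1/3, y = 1 ↦ 1  ≥
x = 2/3, y = 0 ↦ 0  <
x = 2/3, y = 1/3 ↦ 1/3  <
x = 2/3, y = 2/3 ↦ 1  ≥
x = 2/3, y = 1 ↦ 1  ≥
x = 1, y = 0 ↦ 0  <
x = 1, y = 1/3 ↦ 1/3  <
x = 1, y = 2/3 ↦ 2/3  ≥
x = 1, y = 1 ↦ 1  ≥
So 11 of the 16 assignments meet the threshold.

11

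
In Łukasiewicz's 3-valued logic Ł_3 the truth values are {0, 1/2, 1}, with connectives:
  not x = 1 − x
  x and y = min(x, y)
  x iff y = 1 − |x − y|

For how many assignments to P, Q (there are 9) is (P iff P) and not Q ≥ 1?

3

P = 0, Q = 0 ↦ 1  ≥
P = 0, Q = 1/2 ↦ 1/2  <
P = 0, Q = 1 ↦ 0  <
P = 1/2, Q = 0 ↦ 1  ≥
P = 1/2, Q = 1/2 ↦ 1/2  <
P = 1/2, Q = 1 ↦ 0  <
P = 1, Q = 0 ↦ 1  ≥
P = 1, Q = 1/2 ↦ 1/2  <
P = 1, Q = 1 ↦ 0  <
So 3 of the 9 assignments meet the threshold.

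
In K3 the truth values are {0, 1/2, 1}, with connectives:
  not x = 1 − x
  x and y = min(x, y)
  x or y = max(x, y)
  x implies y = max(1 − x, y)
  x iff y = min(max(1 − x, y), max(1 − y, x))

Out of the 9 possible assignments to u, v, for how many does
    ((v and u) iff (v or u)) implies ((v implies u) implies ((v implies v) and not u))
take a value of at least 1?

u = 0, v = 0 ↦ 1  ≥
u = 0, v = 1/2 ↦ 1/2  <
u = 0, v = 1 ↦ 1  ≥
u = 1/2, v = 0 ↦ 1/2  <
u = 1/2, v = 1/2 ↦ 1/2  <
u = 1/2, v = 1 ↦ 1/2  <
u = 1, v = 0 ↦ 1  ≥
u = 1, v = 1/2 ↦ 1/2  <
u = 1, v = 1 ↦ 0  <
So 3 of the 9 assignments meet the threshold.

3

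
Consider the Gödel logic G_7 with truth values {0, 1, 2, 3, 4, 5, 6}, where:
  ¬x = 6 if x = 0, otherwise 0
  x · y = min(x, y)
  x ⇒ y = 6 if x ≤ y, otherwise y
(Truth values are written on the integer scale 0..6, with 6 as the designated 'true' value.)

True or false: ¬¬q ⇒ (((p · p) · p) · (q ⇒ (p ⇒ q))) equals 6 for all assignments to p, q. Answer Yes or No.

No

Counterexample: take p = 0, q = 1.
¬q = ¬1 = 0
¬¬q = ¬0 = 6
p · p = 0 · 0 = 0
(p · p) · p = 0 · 0 = 0
p ⇒ q = 0 ⇒ 1 = 6
q ⇒ (p ⇒ q) = 1 ⇒ 6 = 6
((p · p) · p) · (q ⇒ (p ⇒ q)) = 0 · 6 = 0
¬¬q ⇒ (((p · p) · p) · (q ⇒ (p ⇒ q))) = 6 ⇒ 0 = 0
This gives 0 ≠ 6.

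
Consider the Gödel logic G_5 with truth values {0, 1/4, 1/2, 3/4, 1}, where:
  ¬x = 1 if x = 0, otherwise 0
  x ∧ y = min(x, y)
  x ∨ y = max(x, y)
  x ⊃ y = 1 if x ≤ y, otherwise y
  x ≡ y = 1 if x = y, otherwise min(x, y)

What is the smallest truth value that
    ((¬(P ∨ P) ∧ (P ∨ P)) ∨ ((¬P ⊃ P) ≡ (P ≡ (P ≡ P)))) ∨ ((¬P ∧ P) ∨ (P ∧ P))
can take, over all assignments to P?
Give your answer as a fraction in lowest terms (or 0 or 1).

Take P = 1/4:
P ∨ P = 1/4 ∨ 1/4 = 1/4
¬(P ∨ P) = ¬1/4 = 0
P ∨ P = 1/4 ∨ 1/4 = 1/4
¬(P ∨ P) ∧ (P ∨ P) = 0 ∧ 1/4 = 0
¬P = ¬1/4 = 0
¬P ⊃ P = 0 ⊃ 1/4 = 1
P ≡ P = 1/4 ≡ 1/4 = 1
P ≡ (P ≡ P) = 1/4 ≡ 1 = 1/4
(¬P ⊃ P) ≡ (P ≡ (P ≡ P)) = 1 ≡ 1/4 = 1/4
(¬(P ∨ P) ∧ (P ∨ P)) ∨ ((¬P ⊃ P) ≡ (P ≡ (P ≡ P))) = 0 ∨ 1/4 = 1/4
¬P = ¬1/4 = 0
¬P ∧ P = 0 ∧ 1/4 = 0
P ∧ P = 1/4 ∧ 1/4 = 1/4
(¬P ∧ P) ∨ (P ∧ P) = 0 ∨ 1/4 = 1/4
((¬(P ∨ P) ∧ (P ∨ P)) ∨ ((¬P ⊃ P) ≡ (P ≡ (P ≡ P)))) ∨ ((¬P ∧ P) ∨ (P ∧ P)) = 1/4 ∨ 1/4 = 1/4
No assignment yields a value below 1/4, so this is the minimum.

1/4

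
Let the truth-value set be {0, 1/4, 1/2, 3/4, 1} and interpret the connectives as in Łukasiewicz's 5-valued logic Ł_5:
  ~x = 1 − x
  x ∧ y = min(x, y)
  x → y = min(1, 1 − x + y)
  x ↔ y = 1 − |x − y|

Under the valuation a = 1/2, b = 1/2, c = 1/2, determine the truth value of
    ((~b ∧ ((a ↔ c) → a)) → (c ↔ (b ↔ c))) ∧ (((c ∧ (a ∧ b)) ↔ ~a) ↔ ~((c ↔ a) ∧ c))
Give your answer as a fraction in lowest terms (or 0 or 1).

~b = ~1/2 = 1/2
a ↔ c = 1/2 ↔ 1/2 = 1
(a ↔ c) → a = 1 → 1/2 = 1/2
~b ∧ ((a ↔ c) → a) = 1/2 ∧ 1/2 = 1/2
b ↔ c = 1/2 ↔ 1/2 = 1
c ↔ (b ↔ c) = 1/2 ↔ 1 = 1/2
(~b ∧ ((a ↔ c) → a)) → (c ↔ (b ↔ c)) = 1/2 → 1/2 = 1
a ∧ b = 1/2 ∧ 1/2 = 1/2
c ∧ (a ∧ b) = 1/2 ∧ 1/2 = 1/2
~a = ~1/2 = 1/2
(c ∧ (a ∧ b)) ↔ ~a = 1/2 ↔ 1/2 = 1
c ↔ a = 1/2 ↔ 1/2 = 1
(c ↔ a) ∧ c = 1 ∧ 1/2 = 1/2
~((c ↔ a) ∧ c) = ~1/2 = 1/2
((c ∧ (a ∧ b)) ↔ ~a) ↔ ~((c ↔ a) ∧ c) = 1 ↔ 1/2 = 1/2
((~b ∧ ((a ↔ c) → a)) → (c ↔ (b ↔ c))) ∧ (((c ∧ (a ∧ b)) ↔ ~a) ↔ ~((c ↔ a) ∧ c)) = 1 ∧ 1/2 = 1/2

1/2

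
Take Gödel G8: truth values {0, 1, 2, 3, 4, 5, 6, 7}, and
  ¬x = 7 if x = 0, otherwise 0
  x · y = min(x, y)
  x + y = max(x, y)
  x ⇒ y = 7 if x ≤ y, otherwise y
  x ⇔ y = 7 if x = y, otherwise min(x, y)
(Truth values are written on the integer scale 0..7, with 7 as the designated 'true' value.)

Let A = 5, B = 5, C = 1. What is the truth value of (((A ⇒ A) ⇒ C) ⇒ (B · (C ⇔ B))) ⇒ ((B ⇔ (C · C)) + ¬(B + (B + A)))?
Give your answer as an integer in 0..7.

A ⇒ A = 5 ⇒ 5 = 7
(A ⇒ A) ⇒ C = 7 ⇒ 1 = 1
C ⇔ B = 1 ⇔ 5 = 1
B · (C ⇔ B) = 5 · 1 = 1
((A ⇒ A) ⇒ C) ⇒ (B · (C ⇔ B)) = 1 ⇒ 1 = 7
C · C = 1 · 1 = 1
B ⇔ (C · C) = 5 ⇔ 1 = 1
B + A = 5 + 5 = 5
B + (B + A) = 5 + 5 = 5
¬(B + (B + A)) = ¬5 = 0
(B ⇔ (C · C)) + ¬(B + (B + A)) = 1 + 0 = 1
(((A ⇒ A) ⇒ C) ⇒ (B · (C ⇔ B))) ⇒ ((B ⇔ (C · C)) + ¬(B + (B + A))) = 7 ⇒ 1 = 1

1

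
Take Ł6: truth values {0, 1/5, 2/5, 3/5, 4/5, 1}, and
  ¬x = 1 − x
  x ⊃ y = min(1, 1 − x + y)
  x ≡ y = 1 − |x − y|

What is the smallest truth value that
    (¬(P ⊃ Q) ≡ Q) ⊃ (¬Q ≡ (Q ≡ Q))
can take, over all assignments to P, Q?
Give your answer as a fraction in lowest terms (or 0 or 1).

3/5

Take P = 4/5, Q = 2/5:
P ⊃ Q = 4/5 ⊃ 2/5 = 3/5
¬(P ⊃ Q) = ¬3/5 = 2/5
¬(P ⊃ Q) ≡ Q = 2/5 ≡ 2/5 = 1
¬Q = ¬2/5 = 3/5
Q ≡ Q = 2/5 ≡ 2/5 = 1
¬Q ≡ (Q ≡ Q) = 3/5 ≡ 1 = 3/5
(¬(P ⊃ Q) ≡ Q) ⊃ (¬Q ≡ (Q ≡ Q)) = 1 ⊃ 3/5 = 3/5
No assignment yields a value below 3/5, so this is the minimum.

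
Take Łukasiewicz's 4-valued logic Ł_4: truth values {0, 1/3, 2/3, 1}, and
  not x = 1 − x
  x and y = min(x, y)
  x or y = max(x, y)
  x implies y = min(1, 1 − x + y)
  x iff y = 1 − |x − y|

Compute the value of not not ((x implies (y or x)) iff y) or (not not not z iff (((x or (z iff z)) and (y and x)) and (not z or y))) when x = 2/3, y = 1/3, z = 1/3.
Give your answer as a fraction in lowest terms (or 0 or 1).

2/3

y or x = 1/3 or 2/3 = 2/3
x implies (y or x) = 2/3 implies 2/3 = 1
(x implies (y or x)) iff y = 1 iff 1/3 = 1/3
not ((x implies (y or x)) iff y) = not 1/3 = 2/3
not not ((x implies (y or x)) iff y) = not 2/3 = 1/3
not z = not 1/3 = 2/3
not not z = not 2/3 = 1/3
not not not z = not 1/3 = 2/3
z iff z = 1/3 iff 1/3 = 1
x or (z iff z) = 2/3 or 1 = 1
y and x = 1/3 and 2/3 = 1/3
(x or (z iff z)) and (y and x) = 1 and 1/3 = 1/3
not z = not 1/3 = 2/3
not z or y = 2/3 or 1/3 = 2/3
((x or (z iff z)) and (y and x)) and (not z or y) = 1/3 and 2/3 = 1/3
not not not z iff (((x or (z iff z)) and (y and x)) and (not z or y)) = 2/3 iff 1/3 = 2/3
not not ((x implies (y or x)) iff y) or (not not not z iff (((x or (z iff z)) and (y and x)) and (not z or y))) = 1/3 or 2/3 = 2/3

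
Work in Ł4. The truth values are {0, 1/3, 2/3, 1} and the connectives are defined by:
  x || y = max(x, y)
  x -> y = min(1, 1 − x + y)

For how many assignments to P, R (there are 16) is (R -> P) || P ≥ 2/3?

P = 0, R = 0 ↦ 1  ≥
P = 0, R = 1/3 ↦ 2/3  ≥
P = 0, R = 2/3 ↦ 1/3  <
P = 0, R = 1 ↦ 0  <
P = 1/3, R = 0 ↦ 1  ≥
P = 1/3, R = 1/3 ↦ 1  ≥
P = 1/3, R = 2/3 ↦ 2/3  ≥
P = 1/3, R = 1 ↦ 1/3  <
P = 2/3, R = 0 ↦ 1  ≥
P = 2/3, R = 1/3 ↦ 1  ≥
P = 2/3, R = 2/3 ↦ 1  ≥
P = 2/3, R = 1 ↦ 2/3  ≥
P = 1, R = 0 ↦ 1  ≥
P = 1, R = 1/3 ↦ 1  ≥
P = 1, R = 2/3 ↦ 1  ≥
P = 1, R = 1 ↦ 1  ≥
So 13 of the 16 assignments meet the threshold.

13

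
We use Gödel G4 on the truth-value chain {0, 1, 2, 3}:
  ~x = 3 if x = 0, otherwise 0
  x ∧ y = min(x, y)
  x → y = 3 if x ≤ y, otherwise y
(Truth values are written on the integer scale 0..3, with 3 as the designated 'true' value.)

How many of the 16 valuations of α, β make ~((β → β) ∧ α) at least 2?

α = 0, β = 0 ↦ 3  ≥
α = 0, β = 1 ↦ 3  ≥
α = 0, β = 2 ↦ 3  ≥
α = 0, β = 3 ↦ 3  ≥
α = 1, β = 0 ↦ 0  <
α = 1, β = 1 ↦ 0  <
α = 1, β = 2 ↦ 0  <
α = 1, β = 3 ↦ 0  <
α = 2, β = 0 ↦ 0  <
α = 2, β = 1 ↦ 0  <
α = 2, β = 2 ↦ 0  <
α = 2, β = 3 ↦ 0  <
α = 3, β = 0 ↦ 0  <
α = 3, β = 1 ↦ 0  <
α = 3, β = 2 ↦ 0  <
α = 3, β = 3 ↦ 0  <
So 4 of the 16 assignments meet the threshold.

4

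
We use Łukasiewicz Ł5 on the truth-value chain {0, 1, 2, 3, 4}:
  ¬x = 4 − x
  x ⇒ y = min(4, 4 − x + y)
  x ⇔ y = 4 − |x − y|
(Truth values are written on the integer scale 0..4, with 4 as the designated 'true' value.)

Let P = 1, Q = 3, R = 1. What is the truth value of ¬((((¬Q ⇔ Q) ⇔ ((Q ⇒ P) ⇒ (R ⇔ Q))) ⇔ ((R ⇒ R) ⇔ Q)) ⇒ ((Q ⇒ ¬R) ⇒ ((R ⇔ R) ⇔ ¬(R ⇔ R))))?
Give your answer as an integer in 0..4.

3

¬Q = ¬3 = 1
¬Q ⇔ Q = 1 ⇔ 3 = 2
Q ⇒ P = 3 ⇒ 1 = 2
R ⇔ Q = 1 ⇔ 3 = 2
(Q ⇒ P) ⇒ (R ⇔ Q) = 2 ⇒ 2 = 4
(¬Q ⇔ Q) ⇔ ((Q ⇒ P) ⇒ (R ⇔ Q)) = 2 ⇔ 4 = 2
R ⇒ R = 1 ⇒ 1 = 4
(R ⇒ R) ⇔ Q = 4 ⇔ 3 = 3
((¬Q ⇔ Q) ⇔ ((Q ⇒ P) ⇒ (R ⇔ Q))) ⇔ ((R ⇒ R) ⇔ Q) = 2 ⇔ 3 = 3
¬R = ¬1 = 3
Q ⇒ ¬R = 3 ⇒ 3 = 4
R ⇔ R = 1 ⇔ 1 = 4
R ⇔ R = 1 ⇔ 1 = 4
¬(R ⇔ R) = ¬4 = 0
(R ⇔ R) ⇔ ¬(R ⇔ R) = 4 ⇔ 0 = 0
(Q ⇒ ¬R) ⇒ ((R ⇔ R) ⇔ ¬(R ⇔ R)) = 4 ⇒ 0 = 0
(((¬Q ⇔ Q) ⇔ ((Q ⇒ P) ⇒ (R ⇔ Q))) ⇔ ((R ⇒ R) ⇔ Q)) ⇒ ((Q ⇒ ¬R) ⇒ ((R ⇔ R) ⇔ ¬(R ⇔ R))) = 3 ⇒ 0 = 1
¬((((¬Q ⇔ Q) ⇔ ((Q ⇒ P) ⇒ (R ⇔ Q))) ⇔ ((R ⇒ R) ⇔ Q)) ⇒ ((Q ⇒ ¬R) ⇒ ((R ⇔ R) ⇔ ¬(R ⇔ R)))) = ¬1 = 3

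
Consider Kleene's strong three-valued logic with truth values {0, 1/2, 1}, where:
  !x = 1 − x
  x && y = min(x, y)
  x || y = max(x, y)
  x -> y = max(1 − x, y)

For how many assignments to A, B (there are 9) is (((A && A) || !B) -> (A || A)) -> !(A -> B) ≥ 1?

2

A = 0, B = 0 ↦ 1  ≥
A = 0, B = 1/2 ↦ 1/2  <
A = 0, B = 1 ↦ 0  <
A = 1/2, B = 0 ↦ 1/2  <
A = 1/2, B = 1/2 ↦ 1/2  <
A = 1/2, B = 1 ↦ 1/2  <
A = 1, B = 0 ↦ 1  ≥
A = 1, B = 1/2 ↦ 1/2  <
A = 1, B = 1 ↦ 0  <
So 2 of the 9 assignments meet the threshold.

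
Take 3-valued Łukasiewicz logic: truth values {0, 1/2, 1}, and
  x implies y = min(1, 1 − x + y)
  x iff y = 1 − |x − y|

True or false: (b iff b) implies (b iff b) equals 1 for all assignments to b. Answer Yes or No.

b = 0 ↦ 1
b = 1/2 ↦ 1
b = 1 ↦ 1
Every assignment gives a value ≥ 1.

Yes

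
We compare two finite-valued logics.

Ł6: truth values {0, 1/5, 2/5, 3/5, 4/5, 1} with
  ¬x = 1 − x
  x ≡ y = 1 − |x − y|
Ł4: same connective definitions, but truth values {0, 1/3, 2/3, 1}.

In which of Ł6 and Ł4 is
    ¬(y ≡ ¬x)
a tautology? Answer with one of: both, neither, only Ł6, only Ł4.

In Ł6: at x = 0, y = 1/5 the value is 4/5 — not a tautology.
In Ł4: at x = 0, y = 1/3 the value is 2/3 — not a tautology.

neither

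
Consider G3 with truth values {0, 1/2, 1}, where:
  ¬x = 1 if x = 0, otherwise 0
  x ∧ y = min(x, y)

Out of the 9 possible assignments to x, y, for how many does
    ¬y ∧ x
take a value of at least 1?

1

x = 0, y = 0 ↦ 0  <
x = 0, y = 1/2 ↦ 0  <
x = 0, y = 1 ↦ 0  <
x = 1/2, y = 0 ↦ 1/2  <
x = 1/2, y = 1/2 ↦ 0  <
x = 1/2, y = 1 ↦ 0  <
x = 1, y = 0 ↦ 1  ≥
x = 1, y = 1/2 ↦ 0  <
x = 1, y = 1 ↦ 0  <
So 1 of the 9 assignments meets the threshold.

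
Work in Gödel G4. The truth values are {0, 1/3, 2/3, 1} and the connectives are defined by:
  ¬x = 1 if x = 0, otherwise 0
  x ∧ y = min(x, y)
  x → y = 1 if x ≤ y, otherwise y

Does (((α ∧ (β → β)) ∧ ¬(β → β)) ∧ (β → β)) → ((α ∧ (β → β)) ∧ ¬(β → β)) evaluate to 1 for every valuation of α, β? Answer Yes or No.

α = 0, β = 0 ↦ 1
α = 0, β = 1/3 ↦ 1
α = 0, β = 2/3 ↦ 1
α = 0, β = 1 ↦ 1
α = 1/3, β = 0 ↦ 1
α = 1/3, β = 1/3 ↦ 1
α = 1/3, β = 2/3 ↦ 1
α = 1/3, β = 1 ↦ 1
α = 2/3, β = 0 ↦ 1
α = 2/3, β = 1/3 ↦ 1
α = 2/3, β = 2/3 ↦ 1
α = 2/3, β = 1 ↦ 1
α = 1, β = 0 ↦ 1
α = 1, β = 1/3 ↦ 1
α = 1, β = 2/3 ↦ 1
α = 1, β = 1 ↦ 1
Every assignment gives a value ≥ 1.

Yes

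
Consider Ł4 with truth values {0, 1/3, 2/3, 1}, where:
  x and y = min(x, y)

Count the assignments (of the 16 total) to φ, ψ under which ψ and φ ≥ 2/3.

φ = 0, ψ = 0 ↦ 0  <
φ = 0, ψ = 1/3 ↦ 0  <
φ = 0, ψ = 2/3 ↦ 0  <
φ = 0, ψ = 1 ↦ 0  <
φ = 1/3, ψ = 0 ↦ 0  <
φ = 1/3, ψ = 1/3 ↦ 1/3  <
φ = 1/3, ψ = 2/3 ↦ 1/3  <
φ = 1/3, ψ = 1 ↦ 1/3  <
φ = 2/3, ψ = 0 ↦ 0  <
φ = 2/3, ψ = 1/3 ↦ 1/3  <
φ = 2/3, ψ = 2/3 ↦ 2/3  ≥
φ = 2/3, ψ = 1 ↦ 2/3  ≥
φ = 1, ψ = 0 ↦ 0  <
φ = 1, ψ = 1/3 ↦ 1/3  <
φ = 1, ψ = 2/3 ↦ 2/3  ≥
φ = 1, ψ = 1 ↦ 1  ≥
So 4 of the 16 assignments meet the threshold.

4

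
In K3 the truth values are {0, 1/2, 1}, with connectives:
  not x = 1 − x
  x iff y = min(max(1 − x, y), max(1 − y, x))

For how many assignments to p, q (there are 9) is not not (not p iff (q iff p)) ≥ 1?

2

p = 0, q = 0 ↦ 1  ≥
p = 0, q = 1/2 ↦ 1/2  <
p = 0, q = 1 ↦ 0  <
p = 1/2, q = 0 ↦ 1/2  <
p = 1/2, q = 1/2 ↦ 1/2  <
p = 1/2, q = 1 ↦ 1/2  <
p = 1, q = 0 ↦ 1  ≥
p = 1, q = 1/2 ↦ 1/2  <
p = 1, q = 1 ↦ 0  <
So 2 of the 9 assignments meet the threshold.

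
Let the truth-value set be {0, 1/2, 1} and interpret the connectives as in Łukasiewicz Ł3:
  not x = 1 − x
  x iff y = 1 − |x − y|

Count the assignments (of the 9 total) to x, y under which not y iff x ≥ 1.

3

x = 0, y = 0 ↦ 0  <
x = 0, y = 1/2 ↦ 1/2  <
x = 0, y = 1 ↦ 1  ≥
x = 1/2, y = 0 ↦ 1/2  <
x = 1/2, y = 1/2 ↦ 1  ≥
x = 1/2, y = 1 ↦ 1/2  <
x = 1, y = 0 ↦ 1  ≥
x = 1, y = 1/2 ↦ 1/2  <
x = 1, y = 1 ↦ 0  <
So 3 of the 9 assignments meet the threshold.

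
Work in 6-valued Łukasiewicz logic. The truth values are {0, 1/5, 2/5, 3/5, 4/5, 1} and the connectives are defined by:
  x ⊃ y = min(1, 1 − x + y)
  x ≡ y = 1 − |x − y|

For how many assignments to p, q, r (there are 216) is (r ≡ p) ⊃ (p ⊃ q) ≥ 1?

value 1: 174 assignments (counts)
value 4/5: 19 assignments
value 3/5: 12 assignments
value 2/5: 7 assignments
value 1/5: 3 assignments
value 0: 1 assignment
So 174 of the 216 assignments meet the threshold.

174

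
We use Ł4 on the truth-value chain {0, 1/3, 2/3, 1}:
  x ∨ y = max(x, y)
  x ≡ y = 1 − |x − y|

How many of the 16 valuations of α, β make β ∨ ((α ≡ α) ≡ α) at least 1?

7

α = 0, β = 0 ↦ 0  <
α = 0, β = 1/3 ↦ 1/3  <
α = 0, β = 2/3 ↦ 2/3  <
α = 0, β = 1 ↦ 1  ≥
α = 1/3, β = 0 ↦ 1/3  <
α = 1/3, β = 1/3 ↦ 1/3  <
α = 1/3, β = 2/3 ↦ 2/3  <
α = 1/3, β = 1 ↦ 1  ≥
α = 2/3, β = 0 ↦ 2/3  <
α = 2/3, β = 1/3 ↦ 2/3  <
α = 2/3, β = 2/3 ↦ 2/3  <
α = 2/3, β = 1 ↦ 1  ≥
α = 1, β = 0 ↦ 1  ≥
α = 1, β = 1/3 ↦ 1  ≥
α = 1, β = 2/3 ↦ 1  ≥
α = 1, β = 1 ↦ 1  ≥
So 7 of the 16 assignments meet the threshold.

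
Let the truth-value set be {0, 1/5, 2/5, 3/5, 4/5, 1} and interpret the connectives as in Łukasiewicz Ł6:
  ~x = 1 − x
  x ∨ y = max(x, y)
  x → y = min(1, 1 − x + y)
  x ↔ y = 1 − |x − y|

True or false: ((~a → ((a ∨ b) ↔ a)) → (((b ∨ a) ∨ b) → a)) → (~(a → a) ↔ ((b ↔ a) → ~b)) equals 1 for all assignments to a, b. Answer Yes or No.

Counterexample: take a = 0, b = 0.
~a = ~0 = 1
a ∨ b = 0 ∨ 0 = 0
(a ∨ b) ↔ a = 0 ↔ 0 = 1
~a → ((a ∨ b) ↔ a) = 1 → 1 = 1
b ∨ a = 0 ∨ 0 = 0
(b ∨ a) ∨ b = 0 ∨ 0 = 0
((b ∨ a) ∨ b) → a = 0 → 0 = 1
(~a → ((a ∨ b) ↔ a)) → (((b ∨ a) ∨ b) → a) = 1 → 1 = 1
a → a = 0 → 0 = 1
~(a → a) = ~1 = 0
b ↔ a = 0 ↔ 0 = 1
~b = ~0 = 1
(b ↔ a) → ~b = 1 → 1 = 1
~(a → a) ↔ ((b ↔ a) → ~b) = 0 ↔ 1 = 0
((~a → ((a ∨ b) ↔ a)) → (((b ∨ a) ∨ b) → a)) → (~(a → a) ↔ ((b ↔ a) → ~b)) = 1 → 0 = 0
This gives 0 ≠ 1.

No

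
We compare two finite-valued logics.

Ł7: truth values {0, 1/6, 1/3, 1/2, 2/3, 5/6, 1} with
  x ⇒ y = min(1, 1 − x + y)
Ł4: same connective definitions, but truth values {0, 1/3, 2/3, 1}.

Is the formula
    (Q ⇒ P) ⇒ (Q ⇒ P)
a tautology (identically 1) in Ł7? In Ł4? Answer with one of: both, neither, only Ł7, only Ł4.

both

In Ł7: every assignment gives 1 — tautology.
In Ł4: every assignment gives 1 — tautology.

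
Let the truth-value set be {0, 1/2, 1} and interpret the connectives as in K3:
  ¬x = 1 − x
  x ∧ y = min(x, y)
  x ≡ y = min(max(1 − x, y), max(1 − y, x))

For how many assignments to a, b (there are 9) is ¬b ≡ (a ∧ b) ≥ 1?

a = 0, b = 0 ↦ 0  <
a = 0, b = 1/2 ↦ 1/2  <
a = 0, b = 1 ↦ 1  ≥
a = 1/2, b = 0 ↦ 0  <
a = 1/2, b = 1/2 ↦ 1/2  <
a = 1/2, b = 1 ↦ 1/2  <
a = 1, b = 0 ↦ 0  <
a = 1, b = 1/2 ↦ 1/2  <
a = 1, b = 1 ↦ 0  <
So 1 of the 9 assignments meets the threshold.

1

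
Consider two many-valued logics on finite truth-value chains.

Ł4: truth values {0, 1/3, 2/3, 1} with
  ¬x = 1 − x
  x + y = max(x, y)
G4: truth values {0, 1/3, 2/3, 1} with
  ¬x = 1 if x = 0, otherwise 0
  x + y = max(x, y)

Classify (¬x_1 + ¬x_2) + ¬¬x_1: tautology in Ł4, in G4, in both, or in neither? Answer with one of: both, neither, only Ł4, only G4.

only G4

In Ł4: at x_1 = 1/3, x_2 = 1/3 the value is 2/3 — not a tautology.
In G4: every assignment gives 1 — tautology.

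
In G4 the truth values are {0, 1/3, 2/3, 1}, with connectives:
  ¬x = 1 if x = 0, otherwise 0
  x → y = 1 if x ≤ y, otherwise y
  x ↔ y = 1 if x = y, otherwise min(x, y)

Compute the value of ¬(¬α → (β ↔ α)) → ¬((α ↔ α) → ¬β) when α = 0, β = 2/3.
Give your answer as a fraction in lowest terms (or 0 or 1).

¬α = ¬0 = 1
β ↔ α = 2/3 ↔ 0 = 0
¬α → (β ↔ α) = 1 → 0 = 0
¬(¬α → (β ↔ α)) = ¬0 = 1
α ↔ α = 0 ↔ 0 = 1
¬β = ¬2/3 = 0
(α ↔ α) → ¬β = 1 → 0 = 0
¬((α ↔ α) → ¬β) = ¬0 = 1
¬(¬α → (β ↔ α)) → ¬((α ↔ α) → ¬β) = 1 → 1 = 1

1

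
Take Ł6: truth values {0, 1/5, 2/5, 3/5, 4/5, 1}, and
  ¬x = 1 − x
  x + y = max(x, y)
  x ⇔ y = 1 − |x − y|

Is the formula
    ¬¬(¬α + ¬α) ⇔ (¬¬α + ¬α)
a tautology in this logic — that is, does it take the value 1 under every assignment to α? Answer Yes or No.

Counterexample: take α = 3/5.
¬α = ¬3/5 = 2/5
¬α = ¬3/5 = 2/5
¬α + ¬α = 2/5 + 2/5 = 2/5
¬(¬α + ¬α) = ¬2/5 = 3/5
¬¬(¬α + ¬α) = ¬3/5 = 2/5
¬α = ¬3/5 = 2/5
¬¬α = ¬2/5 = 3/5
¬α = ¬3/5 = 2/5
¬¬α + ¬α = 3/5 + 2/5 = 3/5
¬¬(¬α + ¬α) ⇔ (¬¬α + ¬α) = 2/5 ⇔ 3/5 = 4/5
This gives 4/5 ≠ 1.

No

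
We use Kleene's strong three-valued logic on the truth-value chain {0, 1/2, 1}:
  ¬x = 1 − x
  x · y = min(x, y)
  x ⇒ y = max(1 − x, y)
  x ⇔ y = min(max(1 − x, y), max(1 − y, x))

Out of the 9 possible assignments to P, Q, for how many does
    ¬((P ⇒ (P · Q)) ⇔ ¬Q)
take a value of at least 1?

P = 0, Q = 0 ↦ 0  <
P = 0, Q = 1/2 ↦ 1/2  <
P = 0, Q = 1 ↦ 1  ≥
P = 1/2, Q = 0 ↦ 1/2  <
P = 1/2, Q = 1/2 ↦ 1/2  <
P = 1/2, Q = 1 ↦ 1/2  <
P = 1, Q = 0 ↦ 1  ≥
P = 1, Q = 1/2 ↦ 1/2  <
P = 1, Q = 1 ↦ 1  ≥
So 3 of the 9 assignments meet the threshold.

3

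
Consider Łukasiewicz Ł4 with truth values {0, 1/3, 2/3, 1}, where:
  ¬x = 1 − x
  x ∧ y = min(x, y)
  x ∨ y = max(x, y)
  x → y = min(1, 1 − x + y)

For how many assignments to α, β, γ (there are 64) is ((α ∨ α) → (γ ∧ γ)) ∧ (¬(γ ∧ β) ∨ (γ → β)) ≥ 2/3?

value 1: 29 assignments (counts)
value 2/3: 23 assignments (counts)
value 1/3: 8 assignments
value 0: 4 assignments
So 52 of the 64 assignments meet the threshold.

52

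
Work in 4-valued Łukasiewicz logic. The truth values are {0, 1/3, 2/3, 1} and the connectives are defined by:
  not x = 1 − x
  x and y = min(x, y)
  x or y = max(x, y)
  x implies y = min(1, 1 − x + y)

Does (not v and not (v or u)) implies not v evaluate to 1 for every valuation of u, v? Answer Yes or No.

Yes

u = 0, v = 0 ↦ 1
u = 0, v = 1/3 ↦ 1
u = 0, v = 2/3 ↦ 1
u = 0, v = 1 ↦ 1
u = 1/3, v = 0 ↦ 1
u = 1/3, v = 1/3 ↦ 1
u = 1/3, v = 2/3 ↦ 1
u = 1/3, v = 1 ↦ 1
u = 2/3, v = 0 ↦ 1
u = 2/3, v = 1/3 ↦ 1
u = 2/3, v = 2/3 ↦ 1
u = 2/3, v = 1 ↦ 1
u = 1, v = 0 ↦ 1
u = 1, v = 1/3 ↦ 1
u = 1, v = 2/3 ↦ 1
u = 1, v = 1 ↦ 1
Every assignment gives a value ≥ 1.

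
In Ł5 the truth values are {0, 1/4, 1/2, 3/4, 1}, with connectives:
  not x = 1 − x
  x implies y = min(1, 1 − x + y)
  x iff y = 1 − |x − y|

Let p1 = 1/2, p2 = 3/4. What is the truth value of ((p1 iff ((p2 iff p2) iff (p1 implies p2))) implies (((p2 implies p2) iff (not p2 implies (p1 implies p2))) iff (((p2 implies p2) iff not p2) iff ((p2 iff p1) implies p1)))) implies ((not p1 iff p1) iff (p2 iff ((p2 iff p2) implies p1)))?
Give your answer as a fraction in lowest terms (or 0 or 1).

3/4

p2 iff p2 = 3/4 iff 3/4 = 1
p1 implies p2 = 1/2 implies 3/4 = 1
(p2 iff p2) iff (p1 implies p2) = 1 iff 1 = 1
p1 iff ((p2 iff p2) iff (p1 implies p2)) = 1/2 iff 1 = 1/2
p2 implies p2 = 3/4 implies 3/4 = 1
not p2 = not 3/4 = 1/4
p1 implies p2 = 1/2 implies 3/4 = 1
not p2 implies (p1 implies p2) = 1/4 implies 1 = 1
(p2 implies p2) iff (not p2 implies (p1 implies p2)) = 1 iff 1 = 1
p2 implies p2 = 3/4 implies 3/4 = 1
not p2 = not 3/4 = 1/4
(p2 implies p2) iff not p2 = 1 iff 1/4 = 1/4
p2 iff p1 = 3/4 iff 1/2 = 3/4
(p2 iff p1) implies p1 = 3/4 implies 1/2 = 3/4
((p2 implies p2) iff not p2) iff ((p2 iff p1) implies p1) = 1/4 iff 3/4 = 1/2
((p2 implies p2) iff (not p2 implies (p1 implies p2))) iff (((p2 implies p2) iff not p2) iff ((p2 iff p1) implies p1)) = 1 iff 1/2 = 1/2
(p1 iff ((p2 iff p2) iff (p1 implies p2))) implies (((p2 implies p2) iff (not p2 implies (p1 implies p2))) iff (((p2 implies p2) iff not p2) iff ((p2 iff p1) implies p1))) = 1/2 implies 1/2 = 1
not p1 = not 1/2 = 1/2
not p1 iff p1 = 1/2 iff 1/2 = 1
p2 iff p2 = 3/4 iff 3/4 = 1
(p2 iff p2) implies p1 = 1 implies 1/2 = 1/2
p2 iff ((p2 iff p2) implies p1) = 3/4 iff 1/2 = 3/4
(not p1 iff p1) iff (p2 iff ((p2 iff p2) implies p1)) = 1 iff 3/4 = 3/4
((p1 iff ((p2 iff p2) iff (p1 implies p2))) implies (((p2 implies p2) iff (not p2 implies (p1 implies p2))) iff (((p2 implies p2) iff not p2) iff ((p2 iff p1) implies p1)))) implies ((not p1 iff p1) iff (p2 iff ((p2 iff p2) implies p1))) = 1 implies 3/4 = 3/4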